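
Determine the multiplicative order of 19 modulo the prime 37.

The order of 19 must divide p − 1 = 36 = 2^2 · 3^2.
Divisors: 1, 2, 3, 4, 6, 9, 12, 18, 36.
Check each in increasing order: 19^1 ≡ 19;  19^2 ≡ 28;  19^3 ≡ 14;  19^4 ≡ 7;  19^6 ≡ 11;  19^9 ≡ 6;  19^12 ≡ 10;  19^18 ≡ 36;  19^36 ≡ 1.
Smallest exponent giving 1 is 36.

36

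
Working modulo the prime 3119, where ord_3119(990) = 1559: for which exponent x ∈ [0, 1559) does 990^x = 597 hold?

Baby-step giant-step with m = ceil(sqrt(1559)) = 40.
Baby table (990^j mod 3119 for j=0..39):
  0:1  1:990  2:734  3:3052  4:2288  5:726  6:1370  7:2654
  8:1262  9:1780  10:3084  11:2778  12:2381  13:2345  14:1014  15:2661
  16:1954  17:680  18:2615  19:80  20:1225  21:2578  22:878  23:2138
  24:1938  25:435  26:228  27:1152  28:2045  29:319  30:791  31:221
  32:460  33:26  34:788  35:370  36:1377  37:227  38:162  39:1311
Giant step factor: 990^(-40) ≡ 2012 (mod 3119).
Scan 597·2012^i mod 3119 for i = 0, 1, …:
  i=0: 597   i=1: 349   i=2: 413   i=3: 1302
  i=4: 2783   i=5: 791
Match at i=5, j=30: x = 5·40 + 30 = 230.

230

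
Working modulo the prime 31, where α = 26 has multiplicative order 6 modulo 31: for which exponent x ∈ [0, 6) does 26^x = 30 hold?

Successive powers of 26 modulo 31:
  26^0=1  26^1=26  26^2=25  26^3=30
So 26^3 ≡ 30 (mod 31), giving x = 3.

3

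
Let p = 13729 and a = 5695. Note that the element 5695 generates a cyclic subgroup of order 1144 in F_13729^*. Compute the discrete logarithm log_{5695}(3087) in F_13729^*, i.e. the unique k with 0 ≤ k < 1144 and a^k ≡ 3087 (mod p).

116

Baby-step giant-step with m = ceil(sqrt(1144)) = 34.
Baby table (5695^j mod 13729 for j=0..33):
  0:1  1:5695  2:5127  3:10411  4:8823  5:12574  6:12195  7:9243
  8:1899  9:10082  10:2312  11:729  12:5497  13:3295  14:11211  15:6795
  16:9203  17:7492  18:10937  19:11471  20:4763  21:10510  22:9739  23:12174
  24:13209  25:4064  26:11115  27:9235  28:11255  29:10253  30:1398  31:12519
  32:1008  33:1838
Giant step factor: 5695^(-34) ≡ 6760 (mod 13729).
Scan 3087·6760^i mod 13729 for i = 0, 1, …:
  i=0: 3087   i=1: 40   i=2: 9549   i=3: 11211
Match at i=3, j=14: k = 3·34 + 14 = 116.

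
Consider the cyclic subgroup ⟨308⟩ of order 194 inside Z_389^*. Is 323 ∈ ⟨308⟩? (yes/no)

323 ∈ ⟨308⟩ iff 323^194 ≡ 1 (mod 389), since |⟨308⟩| = 194.
323^194 mod 389 = 1.
Since 1 = 1, 323 lies in the subgroup.

yes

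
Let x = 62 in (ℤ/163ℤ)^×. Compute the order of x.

81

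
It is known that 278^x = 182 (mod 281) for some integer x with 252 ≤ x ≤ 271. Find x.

Compute 278^252 mod 281 = 191, then multiply by 278 repeatedly:
  278^252=191  278^253=270  278^254=33  278^255=182
Found 182 at exponent 255.

255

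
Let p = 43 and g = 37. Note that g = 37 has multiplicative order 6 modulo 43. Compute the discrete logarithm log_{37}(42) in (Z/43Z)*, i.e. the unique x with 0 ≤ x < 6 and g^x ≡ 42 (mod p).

Successive powers of 37 modulo 43:
  37^0=1  37^1=37  37^2=36  37^3=42
So 37^3 ≡ 42 (mod 43), giving x = 3.

3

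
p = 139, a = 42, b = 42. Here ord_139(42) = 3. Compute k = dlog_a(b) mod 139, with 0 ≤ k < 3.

1

Successive powers of 42 modulo 139:
  42^0=1  42^1=42
So 42^1 ≡ 42 (mod 139), giving k = 1.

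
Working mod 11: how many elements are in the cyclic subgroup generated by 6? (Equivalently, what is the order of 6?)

The order of 6 must divide p − 1 = 10 = 2 · 5.
Divisors: 1, 2, 5, 10.
Check each in increasing order: 6^1 ≡ 6;  6^2 ≡ 3;  6^5 ≡ 10;  6^10 ≡ 1.
Smallest exponent giving 1 is 10.

10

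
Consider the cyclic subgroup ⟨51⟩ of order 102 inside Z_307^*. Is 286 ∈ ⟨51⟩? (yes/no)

286 ∈ ⟨51⟩ iff 286^102 ≡ 1 (mod 307), since |⟨51⟩| = 102.
286^102 mod 307 = 17.
Since 17 ≠ 1, 286 does not lie in the subgroup.

no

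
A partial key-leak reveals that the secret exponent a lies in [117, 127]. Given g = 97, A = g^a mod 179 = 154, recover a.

125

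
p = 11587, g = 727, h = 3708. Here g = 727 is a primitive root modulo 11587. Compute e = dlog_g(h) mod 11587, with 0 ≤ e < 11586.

Baby-step giant-step with m = ceil(sqrt(11586)) = 108.
Baby table (727^j mod 11587 for j=0..107):
  0:1  1:727  2:7114  3:4076  4:8567  5:5990  6:9605  7:7461
  8:1431  9:9094  10:6748  11:4495  12:331  13:8897  14:2573  15:5064
  16:8449  17:1313  18:4417  19:1560  20:10181  21:9081  22:8884  23:4709
  24:5278  25:1809  26:5812  27:7656  28:4152  29:5884  30:2065  31:6532
  32:9681  33:4778  34:9093  35:6021  36:8968  37:7842  38:330  39:8170
  40:7046  41:988  42:11469  43:6910  44:6399  45:5686  46:8750  47:11574
  48:2136  49:214  50:4947  51:4499  52:3239  53:2592  54:7290  55:4571
  56:9235  57:4972  58:11087  59:7284  60:209  61:1312  62:3690  63:6033
  64:6105  65:514  66:2894  67:6691  68:9404  69:378  70:8305  71:908
  72:11244  73:5553  74:4755  75:3959  76:4617  77:7916  78:7780  79:1604
  80:7408  81:9248  82:2836  83:10873  84:2337  85:7297  86:9660  87:1098
  88:10330  89:1534  90:2866  91:9509  92:7191  93:2120  94:169  95:6993
  96:8805  97:5211  98:11035  99:4241  100:1065  101:9513  102:10099  103:7402
  104:4886  105:6500  106:9591  107:8870
Giant step factor: 727^(-108) ≡ 1464 (mod 11587).
Scan 3708·1464^i mod 11587 for i = 0, 1, …:
  i=0: 3708   i=1: 5796   i=2: 3660   i=3: 5046
  i=4: 6425   i=5: 9143   i=6: 2367   i=7: 775
  i=8: 10661   i=9: 15     …   i=71: 7233
  i=72: 10181
Match at i=72, j=20: e = 72·108 + 20 = 7796.

7796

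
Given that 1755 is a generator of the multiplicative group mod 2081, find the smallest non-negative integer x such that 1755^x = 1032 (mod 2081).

1911

Baby-step giant-step with m = ceil(sqrt(2080)) = 46.
Baby table (1755^j mod 2081 for j=0..45):
  0:1  1:1755  2:145  3:593  4:215  5:664  6:2041  7:554
  8:443  9:1252  10:1805  11:493  12:1600  13:731  14:1009  15:1945
  16:635  17:1090  18:511  19:1975  20:1260  21:1278  22:1653  23:101
  24:370  25:78  26:1625  27:905  28:472  29:122  30:1848  31:1042
  32:1592  33:1258  34:1930  35:1363  36:996  37:2021  38:831  39:1705
  40:1878  41:1667  42:1780  43:319  44:56  45:473
Giant step factor: 1755^(-46) ≡ 51 (mod 2081).
Scan 1032·51^i mod 2081 for i = 0, 1, …:
  i=0: 1032   i=1: 607   i=2: 1823   i=3: 1409
  i=4: 1105   i=5: 168   i=6: 244   i=7: 2039
  i=8: 2020   i=9: 1051     …   i=40: 736
  i=41: 78
Match at i=41, j=25: x = 41·46 + 25 = 1911.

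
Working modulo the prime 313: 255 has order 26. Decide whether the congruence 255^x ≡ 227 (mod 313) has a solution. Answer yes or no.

no

227 ∈ ⟨255⟩ iff 227^26 ≡ 1 (mod 313), since |⟨255⟩| = 26.
227^26 mod 313 = 259.
Since 259 ≠ 1, 227 does not lie in the subgroup.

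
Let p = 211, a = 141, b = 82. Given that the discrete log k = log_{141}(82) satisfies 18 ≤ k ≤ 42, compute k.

24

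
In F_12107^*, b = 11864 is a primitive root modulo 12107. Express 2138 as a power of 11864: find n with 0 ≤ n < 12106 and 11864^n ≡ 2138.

10103

Baby-step giant-step with m = ceil(sqrt(12106)) = 111.
Baby table (11864^j mod 12107 for j=0..110):
  0:1  1:11864  2:10621  3:9995  4:4722  5:2719  6:5168  7:3304
  8:8297  9:5698  10:7691  11:7672  12:182  13:4202  14:8009  15:3040
  16:11914  17:10578  18:8337  19:8085  20:8786  21:7941  22:7457  23:3999
  24:8910  25:2023  26:4798  27:8465  28:1195  29:183  30:3959  31:6523
  32:928  33:4529  34:1190  35:1398  36:11389  37:4976  38:1532  39:3041
  40:11671  41:9092  42:6225  43:700  44:11505  45:1002  46:10761  47:189
  48:2501  49:9714  50:363  51:8647  52:5397  53:8192  54:6999  55:6330
  56:11506  57:759  58:9275  59:10184  60:7223  61:326  62:5531  63:11951
  64:1587  65:1783  66:2583  67:1895  68:11688  69:4961  70:5177  71:1117
  72:7030  73:10904  74:1761  75:7929  76:10373  77:9724  78:10040  79:5894
  80:8491  81:6984  82:9975  83:9582  84:8225  85:11087  86:5720  87:2345
  88:11301  89:2146  90:11230  91:7292  92:7773  93:11960  94:11507  95:516
  96:7789  97:8072  98:11945  99:3045  100:10699  101:3148  102:9884  103:7481
  104:10274  105:9567  106:11870  107:9163  108:1079  109:4157  110:6837
Giant step factor: 11864^(-111) ≡ 3399 (mod 12107).
Scan 2138·3399^i mod 12107 for i = 0, 1, …:
  i=0: 2138   i=1: 2862   i=2: 6017   i=3: 3060
  i=4: 1027   i=5: 3957   i=6: 11073   i=7: 8571
  i=8: 3387   i=9: 10763     …   i=90: 3907
  i=91: 10621
Match at i=91, j=2: n = 91·111 + 2 = 10103.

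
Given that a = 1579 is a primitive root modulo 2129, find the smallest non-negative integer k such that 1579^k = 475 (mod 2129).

418

Baby-step giant-step with m = ceil(sqrt(2128)) = 47.
Baby table (1579^j mod 2129 for j=0..46):
  0:1  1:1579  2:182  3:2092  4:1189  5:1782  6:1369  7:716
  8:65  9:443  10:1185  11:1853  12:641  13:864  14:1696  15:1831
  16:2096  17:1118  18:381  19:1221  20:1214  21:806  22:1661  23:1920
  24:2113  25:284  26:1346  27:592  28:137  29:1294  30:1515  31:1318
  32:1089  33:1428  34:201  35:158  36:389  37:1079  38:541  39:510
  40:528  41:1273  42:291  43:1754  44:1866  45:2007  46:1101
Giant step factor: 1579^(-47) ≡ 580 (mod 2129).
Scan 475·580^i mod 2129 for i = 0, 1, …:
  i=0: 475   i=1: 859   i=2: 34   i=3: 559
  i=4: 612   i=5: 1546   i=6: 371   i=7: 151
  i=8: 291
Match at i=8, j=42: k = 8·47 + 42 = 418.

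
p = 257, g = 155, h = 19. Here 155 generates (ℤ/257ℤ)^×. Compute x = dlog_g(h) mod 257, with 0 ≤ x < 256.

53

Baby-step giant-step with m = ceil(sqrt(256)) = 16.
Baby table (155^j mod 257 for j=0..15):
  0:1  1:155  2:124  3:202  4:213  5:119  6:198  7:107
  8:137  9:161  10:26  11:175  12:140  13:112  14:141  15:10
Giant step factor: 155^(-16) ≡ 225 (mod 257).
Scan 19·225^i mod 257 for i = 0, 1, …:
  i=0: 19   i=1: 163   i=2: 181   i=3: 119
Match at i=3, j=5: x = 3·16 + 5 = 53.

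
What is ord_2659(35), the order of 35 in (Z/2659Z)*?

The order of 35 must divide p − 1 = 2658 = 2 · 3 · 443.
Divisors: 1, 2, 3, 6, 443, 886, 1329, 2658.
Check each in increasing order: 35^1 ≡ 35;  35^2 ≡ 1225;  35^3 ≡ 331;  35^6 ≡ 542;  35^443 ≡ 1.
Smallest exponent giving 1 is 443.

443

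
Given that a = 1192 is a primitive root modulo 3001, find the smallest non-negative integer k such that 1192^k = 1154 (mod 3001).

2567

Baby-step giant-step with m = ceil(sqrt(3000)) = 55.
Baby table (1192^j mod 3001 for j=0..54):
  0:1  1:1192  2:1391  3:1520  4:2237  5:1616  6:2631  7:107
  8:1502  9:1788  10:586  11:2280  12:1855  13:2424  14:2446  15:1661
  16:2253  17:2682  18:879  19:419  20:1282  21:635  22:668  23:991
  24:1879  25:1022  26:2819  27:2129  28:1923  29:2453  30:1002  31:2987
  32:1318  33:1533  34:2728  35:1693  36:1384  37:2179  38:1503  39:2980
  40:1977  41:799  42:1091  43:1039  44:2076  45:1768  46:754  47:1469
  48:1465  49:2699  50:136  51:58  52:113  53:2652  54:1131
Giant step factor: 1192^(-55) ≡ 1302 (mod 3001).
Scan 1154·1302^i mod 3001 for i = 0, 1, …:
  i=0: 1154   i=1: 2008   i=2: 545   i=3: 1354
  i=4: 1321   i=5: 369   i=6: 278   i=7: 1836
  i=8: 1676   i=9: 425     …   i=45: 1327
  i=46: 2179
Match at i=46, j=37: k = 46·55 + 37 = 2567.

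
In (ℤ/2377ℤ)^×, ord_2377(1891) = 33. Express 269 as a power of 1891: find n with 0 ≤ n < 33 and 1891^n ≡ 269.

32

Successive powers of 1891 modulo 2377:
  1891^0=1  1891^1=1891  1891^2=873  1891^3=1205  1891^4=1489  1891^5=1331
  1891^6=2055  1891^7=1987  1891^8=1757  1891^9=1818  1891^10=696  1891^11=1655
  1891^12=1473  1891^13=1976  1891^14=2349  1891^15=1723  1891^16=1703  1891^17=1915
  1891^18=1094  1891^19=764  1891^20=1885  1891^21=1412  1891^22=721  1891^23=1390
  1891^24=1905  1891^25=1200  1891^26=1542  1891^27=1720  1891^28=784  1891^29=1673
  1891^30=2233  1891^31=1051  1891^32=269
So 1891^32 ≡ 269 (mod 2377), giving n = 32.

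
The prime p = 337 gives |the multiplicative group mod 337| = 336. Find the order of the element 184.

48

The order of 184 must divide p − 1 = 336 = 2^4 · 3 · 7.
Divisors: 1, 2, 3, 4, 6, 7, 8, 12, 14, 16, 21, 24, 28, 42, 48, 56, 84, 112, 168, 336.
Check each in increasing order: 184^1 ≡ 184;  184^2 ≡ 156;  184^3 ≡ 59;  184^4 ≡ 72;  184^6 ≡ 111;  184^7 ≡ 204;  184^8 ≡ 129;  184^12 ≡ 189;  184^14 ≡ 165;  184^16 ≡ 128;  184^21 ≡ 297;  184^24 ≡ 336;  184^28 ≡ 265;  184^42 ≡ 252;  184^48 ≡ 1.
Smallest exponent giving 1 is 48.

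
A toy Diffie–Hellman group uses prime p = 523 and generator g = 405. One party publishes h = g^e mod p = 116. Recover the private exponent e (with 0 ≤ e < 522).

Baby-step giant-step with m = ceil(sqrt(522)) = 23.
Baby table (405^j mod 523 for j=0..22):
  0:1  1:405  2:326  3:234  4:107  5:449  6:364  7:457
  8:466  9:450  10:246  11:260  12:177  13:34  14:172  15:101
  16:111  17:500  18:99  19:347  20:371  21:154  22:133
Giant step factor: 405^(-23) ≡ 392 (mod 523).
Scan 116·392^i mod 523 for i = 0, 1, …:
  i=0: 116   i=1: 494   i=2: 138   i=3: 227
  i=4: 74   i=5: 243   i=6: 70   i=7: 244
  i=8: 462   i=9: 146     …   i=14: 387
  i=15: 34
Match at i=15, j=13: e = 15·23 + 13 = 358.

358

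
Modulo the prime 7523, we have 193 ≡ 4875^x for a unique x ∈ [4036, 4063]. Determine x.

4046

Compute 4875^4036 mod 7523 = 4490, then multiply by 4875 repeatedly:
  4875^4036=4490  4875^4037=4343  4875^4038=2403  4875^4039=1314  4875^4040=3677
  4875^4041=5589  4875^4042=5592  4875^4043=5171  4875^4044=6575  4875^4045=5145
  4875^4046=193
Found 193 at exponent 4046.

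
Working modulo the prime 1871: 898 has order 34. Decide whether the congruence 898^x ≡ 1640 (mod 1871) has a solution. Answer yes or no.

yes

1640 ∈ ⟨898⟩ iff 1640^34 ≡ 1 (mod 1871), since |⟨898⟩| = 34.
1640^34 mod 1871 = 1.
Since 1 = 1, 1640 lies in the subgroup.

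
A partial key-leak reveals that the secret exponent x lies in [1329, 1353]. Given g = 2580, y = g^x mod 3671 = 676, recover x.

1350

Compute 2580^1329 mod 3671 = 3250, then multiply by 2580 repeatedly:
  2580^1329=3250  2580^1330=436  2580^1331=1554  2580^1332=588  2580^1333=917
  2580^1334=1736  2580^1335=260  2580^1336=2678  2580^1337=418  2580^1338=2837
  2580^1339=3157  2580^1340=2782  2580^1341=755  2580^1342=2270  2580^1343=1355
  2580^1344=1108  2580^1345=2602  2580^1346=2572  2580^1347=2263  2580^1348=1650
  2580^1349=2311  2580^1350=676
Found 676 at exponent 1350.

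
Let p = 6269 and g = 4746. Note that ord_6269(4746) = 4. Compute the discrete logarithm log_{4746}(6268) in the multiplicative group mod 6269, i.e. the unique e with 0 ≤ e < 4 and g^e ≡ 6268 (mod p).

Successive powers of 4746 modulo 6269:
  4746^0=1  4746^1=4746  4746^2=6268
So 4746^2 ≡ 6268 (mod 6269), giving e = 2.

2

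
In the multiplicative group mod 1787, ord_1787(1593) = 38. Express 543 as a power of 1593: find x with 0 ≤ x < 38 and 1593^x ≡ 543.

27

Successive powers of 1593 modulo 1787:
  1593^0=1  1593^1=1593  1593^2=109  1593^3=298  1593^4=1159  1593^5=316
  1593^6=1241  1593^7=491  1593^8=1244  1593^9=1696  1593^10=1571  1593^11=803
  1593^12=1474  1593^13=1751  1593^14=1623  1593^15=1437  1593^16=1781  1593^17=1164
  1593^18=1133  1593^19=1786  1593^20=194  1593^21=1678  1593^22=1489  1593^23=628
  1593^24=1471  1593^25=546  1593^26=1296  1593^27=543
So 1593^27 ≡ 543 (mod 1787), giving x = 27.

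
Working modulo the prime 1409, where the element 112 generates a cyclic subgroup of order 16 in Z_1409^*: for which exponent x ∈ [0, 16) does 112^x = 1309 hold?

5

Successive powers of 112 modulo 1409:
  112^0=1  112^1=112  112^2=1272  112^3=155  112^4=452  112^5=1309
So 112^5 ≡ 1309 (mod 1409), giving x = 5.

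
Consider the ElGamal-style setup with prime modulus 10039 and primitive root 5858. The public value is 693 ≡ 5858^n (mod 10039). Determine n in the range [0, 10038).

5675

Baby-step giant-step with m = ceil(sqrt(10038)) = 101.
Baby table (5858^j mod 10039 for j=0..100):
  0:1  1:5858  2:2862  3:466  4:9259  5:8544  6:6337  7:7963
  8:6060  9:1576  10:6367  11:3001  12:1569  13:5517  14:3045  15:8346
  16:938  17:3471  18:4143  19:5431  20:1207  21:3150  22:1018  23:278
  24:2206  25:2555  26:9080  27:4018  28:6028  29:4861  30:5134  31:8167
  32:6451  33:3162  34:1041  35:4505  36:7798  37:3234  38:1179  39:9789
  40:1194  41:7308  42:3968  43:4259  44:2307  45:1912  46:7011  47:889
  48:7560  49:4451  50:2675  51:9310  52:6132  53:1714  54:1612  55:6436
  56:5643  57:8306  58:7554  59:9459  60:5581  61:6514  62:773  63:645
  64:3746  65:8853  66:9439  67:8889  68:9508  69:1492  70:6206  71:3529
  72:2581  73:764  74:8157  75:8105  76:4659  77:6420  78:2266  79:2670
  80:98  81:1861  82:9423  83:5512  84:3872  85:4075  86:8647  87:7371
  88:1579  89:3863  90:1548  91:2967  92:3177  93:8599  94:7279  95:4749
  96:1573  97:8871  98:4454  99:171  100:7857
Giant step factor: 5858^(-101) ≡ 6694 (mod 10039).
Scan 693·6694^i mod 10039 for i = 0, 1, …:
  i=0: 693   i=1: 924   i=2: 1232   i=3: 4989
  i=4: 6652   i=5: 5523   i=6: 7364   i=7: 3126
  i=8: 4168   i=9: 2211     …   i=55: 6583
  i=56: 5431
Match at i=56, j=19: n = 56·101 + 19 = 5675.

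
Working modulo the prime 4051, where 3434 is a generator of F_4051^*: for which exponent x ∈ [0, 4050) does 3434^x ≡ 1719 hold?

Baby-step giant-step with m = ceil(sqrt(4050)) = 64.
Baby table (3434^j mod 4051 for j=0..63):
  0:1  1:3434  2:3946  3:4020  4:2923  5:3255  6:961  7:2560
  8:370  9:2617  10:1660  11:683  12:3944  13:1203  14:3133  15:3317
  16:3217  17:101  18:2499  19:1548  20:920  21:3551  22:624  23:3888
  24:3347  25:911  26:1002  27:1569  28:116  29:1346  30:4024  31:455
  32:2835  33:837  34:2099  35:1237  36:2410  37:3798  38:2163  39:2259
  40:3792  41:1814  42:2889  43:3978  44:480  45:3614  46:2263  47:1324
  48:1394  49:2765  50:3517  51:1347  52:3407  53:350  54:2804  55:3760
  56:1303  57:2198  58:919  59:117  60:729  61:3919  62:424  63:1707
Giant step factor: 3434^(-64) ≡ 3557 (mod 4051).
Scan 1719·3557^i mod 4051 for i = 0, 1, …:
  i=0: 1719   i=1: 1524   i=2: 630   i=3: 707
  i=4: 3179   i=5: 1362   i=6: 3689   i=7: 584
  i=8: 3176   i=9: 2844     …   i=14: 90
  i=15: 101
Match at i=15, j=17: x = 15·64 + 17 = 977.

977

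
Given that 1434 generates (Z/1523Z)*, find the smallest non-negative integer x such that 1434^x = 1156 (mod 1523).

1482

Baby-step giant-step with m = ceil(sqrt(1522)) = 40.
Baby table (1434^j mod 1523 for j=0..39):
  0:1  1:1434  2:306  3:180  4:733  5:252  6:417  7:962
  8:1193  9:433  10:1061  11:1520  12:267  13:605  14:983  15:847
  16:767  17:272  18:160  19:990  20:224  21:1386  22:9  23:722
  24:1231  25:97  26:505  27:745  28:707  29:1043  30:76  31:851
  32:411  33:1496  34:880  35:876  36:1232  37:8  38:811  39:925
Giant step factor: 1434^(-40) ≡ 1156 (mod 1523).
Scan 1156·1156^i mod 1523 for i = 0, 1, …:
  i=0: 1156   i=1: 665   i=2: 1148   i=3: 555
  i=4: 397   i=5: 509   i=6: 526   i=7: 379
  i=8: 1023   i=9: 740     …   i=36: 493
  i=37: 306
Match at i=37, j=2: x = 37·40 + 2 = 1482.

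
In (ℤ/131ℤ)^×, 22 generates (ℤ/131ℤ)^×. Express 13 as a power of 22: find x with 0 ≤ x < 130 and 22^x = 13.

Successive powers of 22 modulo 131:
  22^0=1  22^1=22  22^2=91  22^3=37  22^4=28  22^5=92
  22^6=59  22^7=119  22^8=129  22^9=87  22^10=80  22^11=57
  22^12=75  22^13=78  22^14=13
So 22^14 ≡ 13 (mod 131), giving x = 14.

14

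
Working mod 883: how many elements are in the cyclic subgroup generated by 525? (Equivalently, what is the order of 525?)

The order of 525 must divide p − 1 = 882 = 2 · 3^2 · 7^2.
Divisors: 1, 2, 3, 6, 7, 9, 14, 18, 21, 42, 49, 63, 98, 126, 147, 294, 441, 882.
Check each in increasing order: 525^1 ≡ 525;  525^2 ≡ 129;  525^3 ≡ 617;  525^6 ≡ 116;  525^7 ≡ 856;  525^9 ≡ 49;  525^14 ≡ 729;  525^18 ≡ 635;  525^21 ≡ 626;  525^42 ≡ 707;  525^49 ≡ 337;  525^63 ≡ 199;  525^98 ≡ 545;  525^126 ≡ 749;  525^147 ≡ 1.
Smallest exponent giving 1 is 147.

147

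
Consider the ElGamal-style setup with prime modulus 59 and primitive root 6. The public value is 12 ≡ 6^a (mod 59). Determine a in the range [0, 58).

Baby-step giant-step with m = ceil(sqrt(58)) = 8.
Baby table (6^j mod 59 for j=0..7):
  0:1  1:6  2:36  3:39  4:57  5:47  6:46  7:40
Giant step factor: 6^(-8) ≡ 15 (mod 59).
Scan 12·15^i mod 59 for i = 0, 1, …:
  i=0: 12   i=1: 3   i=2: 45   i=3: 26
  i=4: 36
Match at i=4, j=2: a = 4·8 + 2 = 34.

34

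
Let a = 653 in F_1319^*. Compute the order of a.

659

The order of 653 must divide p − 1 = 1318 = 2 · 659.
Divisors: 1, 2, 659, 1318.
Check each in increasing order: 653^1 ≡ 653;  653^2 ≡ 372;  653^659 ≡ 1.
Smallest exponent giving 1 is 659.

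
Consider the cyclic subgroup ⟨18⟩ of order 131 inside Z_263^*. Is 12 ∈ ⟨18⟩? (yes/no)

yes

12 ∈ ⟨18⟩ iff 12^131 ≡ 1 (mod 263), since |⟨18⟩| = 131.
12^131 mod 263 = 1.
Since 1 = 1, 12 lies in the subgroup.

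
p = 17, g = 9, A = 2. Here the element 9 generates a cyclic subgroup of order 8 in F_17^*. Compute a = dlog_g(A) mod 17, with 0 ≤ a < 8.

Successive powers of 9 modulo 17:
  9^0=1  9^1=9  9^2=13  9^3=15  9^4=16  9^5=8
  9^6=4  9^7=2
So 9^7 ≡ 2 (mod 17), giving a = 7.

7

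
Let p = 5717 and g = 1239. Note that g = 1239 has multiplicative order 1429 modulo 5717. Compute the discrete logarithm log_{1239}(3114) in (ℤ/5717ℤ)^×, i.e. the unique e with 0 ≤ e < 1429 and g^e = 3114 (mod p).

65

Baby-step giant-step with m = ceil(sqrt(1429)) = 38.
Baby table (1239^j mod 5717 for j=0..37):
  0:1  1:1239  2:2965  3:3321  4:4196  5:2091  6:948  7:2587
  8:3773  9:3958  10:4493  11:4186  12:1135  13:5600  14:3679  15:1832
  16:199  17:730  18:1184  19:3424  20:322  21:4485  22:5708  23:283
  24:1900  25:4413  26:2255  27:4049  28:2902  29:5302  30:345  31:4397
  32:5299  33:2345  34:1219  35:1053  36:1191  37:663
Giant step factor: 1239^(-38) ≡ 4670 (mod 5717).
Scan 3114·4670^i mod 5717 for i = 0, 1, …:
  i=0: 3114   i=1: 4049
Match at i=1, j=27: e = 1·38 + 27 = 65.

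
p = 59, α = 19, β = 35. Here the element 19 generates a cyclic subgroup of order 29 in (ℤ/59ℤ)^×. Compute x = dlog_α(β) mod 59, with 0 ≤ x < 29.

Successive powers of 19 modulo 59:
  19^0=1  19^1=19  19^2=7  19^3=15  19^4=49  19^5=46
  19^6=48  19^7=27  19^8=41  19^9=12  19^10=51  19^11=25
  19^12=3  19^13=57  19^14=21  19^15=45  19^16=29  19^17=20
  19^18=26  19^19=22  19^20=5  19^21=36  19^22=35
So 19^22 ≡ 35 (mod 59), giving x = 22.

22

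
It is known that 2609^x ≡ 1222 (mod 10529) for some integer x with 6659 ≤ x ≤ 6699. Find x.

6664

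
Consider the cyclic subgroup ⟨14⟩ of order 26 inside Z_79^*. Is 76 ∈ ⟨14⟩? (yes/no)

no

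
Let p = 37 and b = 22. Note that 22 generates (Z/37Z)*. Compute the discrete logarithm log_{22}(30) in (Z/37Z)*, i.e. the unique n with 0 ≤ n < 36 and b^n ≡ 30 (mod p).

Successive powers of 22 modulo 37:
  22^0=1  22^1=22  22^2=3  22^3=29  22^4=9  22^5=13
  22^6=27  22^7=2  22^8=7  22^9=6  22^10=21  22^11=18
  22^12=26  22^13=17  22^14=4  22^15=14  22^16=12  22^17=5
  22^18=36  22^19=15  22^20=34  22^21=8  22^22=28  22^23=24
  22^24=10  22^25=35  22^26=30
So 22^26 ≡ 30 (mod 37), giving n = 26.

26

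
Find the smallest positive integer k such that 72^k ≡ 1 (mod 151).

25

The order of 72 must divide p − 1 = 150 = 2 · 3 · 5^2.
Divisors: 1, 2, 3, 5, 6, 10, 15, 25, 30, 50, 75, 150.
Check each in increasing order: 72^1 ≡ 72;  72^2 ≡ 50;  72^3 ≡ 127;  72^5 ≡ 8;  72^6 ≡ 123;  72^10 ≡ 64;  72^15 ≡ 59;  72^25 ≡ 1.
Smallest exponent giving 1 is 25.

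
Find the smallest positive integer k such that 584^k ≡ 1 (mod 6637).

2212

The order of 584 must divide p − 1 = 6636 = 2^2 · 3 · 7 · 79.
Divisors: 1, 2, 3, 4, 6, 7, 12, 14, 21, 28, 42, 79, 84, 158, 237, 316, 474, 553, 948, 1106, 1659, 2212, 3318, 6636.
Check each in increasing order: 584^1 ≡ 584;  584^2 ≡ 2569;  584^3 ≡ 334;  584^4 ≡ 2583;  584^6 ≡ 5364;  584^7 ≡ 6549;  584^12 ≡ 1101;  584^14 ≡ 1107;  584^21 ≡ 2139;  584^28 ≡ 4241;  584^42 ≡ 2428;  584^79 ≡ 5472;  584^84 ≡ 1528;  584^158 ≡ 3277;  584^237 ≡ 5207;  584^316 ≡ 63;  584^474 ≡ 704;  584^553 ≡ 2828;  584^948 ≡ 4478;  584^1106 ≡ 6636;  584^1659 ≡ 3809;  584^2212 ≡ 1.
Smallest exponent giving 1 is 2212.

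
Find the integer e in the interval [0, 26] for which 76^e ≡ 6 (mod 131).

Compute 76^0 mod 131 = 1, then multiply by 76 repeatedly:
  76^0=1  76^1=76  76^2=12  76^3=126  76^4=13
  76^5=71  76^6=25  76^7=66  76^8=38  76^9=6
Found 6 at exponent 9.

9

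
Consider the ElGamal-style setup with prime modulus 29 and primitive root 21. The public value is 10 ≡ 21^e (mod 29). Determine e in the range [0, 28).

Successive powers of 21 modulo 29:
  21^0=1  21^1=21  21^2=6  21^3=10
So 21^3 ≡ 10 (mod 29), giving e = 3.

3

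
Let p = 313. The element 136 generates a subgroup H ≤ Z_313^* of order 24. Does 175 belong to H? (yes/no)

⟨136⟩ has order 24; its elements mod 313 are {1, 5, 25, 29, 43, 54, 98, 99, 125, 131, 136, 145, 168, 177, 182, 188, 214, 215, 259, 270, 284, 288, 308, 312}.
175 is not in this set.

no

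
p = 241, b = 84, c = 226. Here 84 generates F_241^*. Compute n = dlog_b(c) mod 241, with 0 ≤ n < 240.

Baby-step giant-step with m = ceil(sqrt(240)) = 16.
Baby table (84^j mod 241 for j=0..15):
  0:1  1:84  2:67  3:85  4:151  5:152  6:236  7:62
  8:147  9:57  10:209  11:204  12:25  13:172  14:229  15:197
Giant step factor: 84^(-16) ≡ 119 (mod 241).
Scan 226·119^i mod 241 for i = 0, 1, …:
  i=0: 226   i=1: 143   i=2: 147
Match at i=2, j=8: n = 2·16 + 8 = 40.

40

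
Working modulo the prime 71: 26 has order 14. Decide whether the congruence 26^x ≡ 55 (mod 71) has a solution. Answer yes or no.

no

⟨26⟩ has order 14; its elements mod 71 are {1, 20, 23, 26, 30, 32, 34, 37, 39, 41, 45, 48, 51, 70}.
55 is not in this set.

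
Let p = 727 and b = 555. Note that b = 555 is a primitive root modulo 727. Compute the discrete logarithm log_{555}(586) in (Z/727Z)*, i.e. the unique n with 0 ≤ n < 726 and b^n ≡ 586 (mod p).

244

Baby-step giant-step with m = ceil(sqrt(726)) = 27.
Baby table (555^j mod 727 for j=0..26):
  0:1  1:555  2:504  3:552  4:293  5:494  6:91  7:342
  8:63  9:69  10:491  11:607  12:284  13:588  14:644  15:463
  16:334  17:712  18:399  19:437  20:444  21:694  22:587  23:89
  24:686  25:509  26:419
Giant step factor: 555^(-27) ≡ 176 (mod 727).
Scan 586·176^i mod 727 for i = 0, 1, …:
  i=0: 586   i=1: 629   i=2: 200   i=3: 304
  i=4: 433   i=5: 600   i=6: 185   i=7: 572
  i=8: 346   i=9: 555
Match at i=9, j=1: n = 9·27 + 1 = 244.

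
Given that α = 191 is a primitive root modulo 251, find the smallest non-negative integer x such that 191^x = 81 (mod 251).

104

Baby-step giant-step with m = ceil(sqrt(250)) = 16.
Baby table (191^j mod 251 for j=0..15):
  0:1  1:191  2:86  3:111  4:117  5:8  6:22  7:186
  8:135  9:183  10:64  11:176  12:233  13:76  14:209  15:10
Giant step factor: 191^(-16) ≡ 105 (mod 251).
Scan 81·105^i mod 251 for i = 0, 1, …:
  i=0: 81   i=1: 222   i=2: 218   i=3: 49
  i=4: 125   i=5: 73   i=6: 135
Match at i=6, j=8: x = 6·16 + 8 = 104.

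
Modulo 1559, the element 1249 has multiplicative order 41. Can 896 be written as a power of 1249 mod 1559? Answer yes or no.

896 ∈ ⟨1249⟩ iff 896^41 ≡ 1 (mod 1559), since |⟨1249⟩| = 41.
896^41 mod 1559 = 1.
Since 1 = 1, 896 lies in the subgroup.

yes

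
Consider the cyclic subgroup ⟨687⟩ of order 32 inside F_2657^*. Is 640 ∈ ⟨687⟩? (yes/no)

640 ∈ ⟨687⟩ iff 640^32 ≡ 1 (mod 2657), since |⟨687⟩| = 32.
640^32 mod 2657 = 473.
Since 473 ≠ 1, 640 does not lie in the subgroup.

no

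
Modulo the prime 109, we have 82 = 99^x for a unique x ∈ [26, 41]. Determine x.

30

Compute 99^26 mod 109 = 36, then multiply by 99 repeatedly:
  99^26=36  99^27=76  99^28=3  99^29=79  99^30=82
Found 82 at exponent 30.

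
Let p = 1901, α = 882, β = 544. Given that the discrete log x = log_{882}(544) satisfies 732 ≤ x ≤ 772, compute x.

754

Compute 882^732 mod 1901 = 1718, then multiply by 882 repeatedly:
  882^732=1718  882^733=179  882^734=95  882^735=146  882^736=1405
  882^737=1659  882^738=1369  882^739=323  882^740=1637  882^741=975
  882^742=698  882^743=1613  882^744=718  882^745=243  882^746=1414
  882^747=92  882^748=1302  882^749=160  882^750=446  882^751=1766
  882^752=693  882^753=1005  882^754=544
Found 544 at exponent 754.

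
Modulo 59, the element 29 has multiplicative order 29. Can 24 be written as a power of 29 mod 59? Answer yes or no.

no

24 ∈ ⟨29⟩ iff 24^29 ≡ 1 (mod 59), since |⟨29⟩| = 29.
24^29 mod 59 = 58.
Since 58 ≠ 1, 24 does not lie in the subgroup.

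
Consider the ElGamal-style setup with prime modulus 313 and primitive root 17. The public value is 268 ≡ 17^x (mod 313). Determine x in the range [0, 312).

175

Baby-step giant-step with m = ceil(sqrt(312)) = 18.
Baby table (17^j mod 313 for j=0..17):
  0:1  1:17  2:289  3:218  4:263  5:89  6:261  7:55
  8:309  9:245  10:96  11:67  12:200  13:270  14:208  15:93
  16:16  17:272
Giant step factor: 17^(-18) ≡ 216 (mod 313).
Scan 268·216^i mod 313 for i = 0, 1, …:
  i=0: 268   i=1: 296   i=2: 84   i=3: 303
  i=4: 31   i=5: 123   i=6: 276   i=7: 146
  i=8: 236   i=9: 270
Match at i=9, j=13: x = 9·18 + 13 = 175.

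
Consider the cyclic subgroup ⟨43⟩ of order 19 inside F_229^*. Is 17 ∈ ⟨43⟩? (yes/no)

⟨43⟩ has order 19; its elements mod 229 are {1, 16, 17, 27, 42, 43, 44, 53, 57, 60, 61, 104, 121, 161, 165, 203, 214, 218, 225}.
17 is in this set.

yes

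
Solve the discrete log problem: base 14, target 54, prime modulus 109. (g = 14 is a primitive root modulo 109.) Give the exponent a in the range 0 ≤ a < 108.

69

Baby-step giant-step with m = ceil(sqrt(108)) = 11.
Baby table (14^j mod 109 for j=0..10):
  0:1  1:14  2:87  3:19  4:48  5:18  6:34  7:40
  8:15  9:101  10:106
Giant step factor: 14^(-11) ≡ 96 (mod 109).
Scan 54·96^i mod 109 for i = 0, 1, …:
  i=0: 54   i=1: 61   i=2: 79   i=3: 63
  i=4: 53   i=5: 74   i=6: 19
Match at i=6, j=3: a = 6·11 + 3 = 69.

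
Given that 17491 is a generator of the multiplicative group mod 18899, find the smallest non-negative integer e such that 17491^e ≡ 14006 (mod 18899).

13191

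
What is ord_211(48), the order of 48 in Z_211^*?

210

The order of 48 must divide p − 1 = 210 = 2 · 3 · 5 · 7.
Divisors: 1, 2, 3, 5, 6, 7, 10, 14, 15, 21, 30, 35, 42, 70, 105, 210.
Check each in increasing order: 48^1 ≡ 48;  48^2 ≡ 194;  48^3 ≡ 28;  48^5 ≡ 157;  48^6 ≡ 151;  48^7 ≡ 74;  48^10 ≡ 173;  48^14 ≡ 201;  48^15 ≡ 153;  48^21 ≡ 104;  48^30 ≡ 199;  48^35 ≡ 15;  48^42 ≡ 55;  48^70 ≡ 14;  48^105 ≡ 210;  48^210 ≡ 1.
Smallest exponent giving 1 is 210.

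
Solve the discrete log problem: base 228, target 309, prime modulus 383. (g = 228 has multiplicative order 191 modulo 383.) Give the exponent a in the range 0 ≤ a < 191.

175

Baby-step giant-step with m = ceil(sqrt(191)) = 14.
Baby table (228^j mod 383 for j=0..13):
  0:1  1:228  2:279  3:34  4:92  5:294  6:7  7:64
  8:38  9:238  10:261  11:143  12:49  13:65
Giant step factor: 228^(-14) ≡ 36 (mod 383).
Scan 309·36^i mod 383 for i = 0, 1, …:
  i=0: 309   i=1: 17   i=2: 229   i=3: 201
  i=4: 342   i=5: 56   i=6: 101   i=7: 189
  i=8: 293   i=9: 207   i=10: 175   i=11: 172
  i=12: 64
Match at i=12, j=7: a = 12·14 + 7 = 175.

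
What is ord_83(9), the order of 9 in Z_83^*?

The order of 9 must divide p − 1 = 82 = 2 · 41.
Divisors: 1, 2, 41, 82.
Check each in increasing order: 9^1 ≡ 9;  9^2 ≡ 81;  9^41 ≡ 1.
Smallest exponent giving 1 is 41.

41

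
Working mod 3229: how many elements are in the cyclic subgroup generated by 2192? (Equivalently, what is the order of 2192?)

1614

The order of 2192 must divide p − 1 = 3228 = 2^2 · 3 · 269.
Divisors: 1, 2, 3, 4, 6, 12, 269, 538, 807, 1076, 1614, 3228.
Check each in increasing order: 2192^1 ≡ 2192;  2192^2 ≡ 112;  2192^3 ≡ 100;  2192^4 ≡ 2857;  2192^6 ≡ 313;  2192^12 ≡ 1099;  2192^269 ≡ 2315;  2192^538 ≡ 2314;  2192^807 ≡ 3228;  2192^1076 ≡ 914;  2192^1614 ≡ 1.
Smallest exponent giving 1 is 1614.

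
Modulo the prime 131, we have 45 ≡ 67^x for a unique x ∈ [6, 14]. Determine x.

Compute 67^6 mod 131 = 38, then multiply by 67 repeatedly:
  67^6=38  67^7=57  67^8=20  67^9=30  67^10=45
Found 45 at exponent 10.

10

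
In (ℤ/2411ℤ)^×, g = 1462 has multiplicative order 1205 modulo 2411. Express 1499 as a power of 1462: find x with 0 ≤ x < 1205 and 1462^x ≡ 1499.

Baby-step giant-step with m = ceil(sqrt(1205)) = 35.
Baby table (1462^j mod 2411 for j=0..34):
  0:1  1:1462  2:1298  3:219  4:1926  5:2175  6:2152  7:2280
  8:1358  9:1143  10:243  11:849  12:1984  13:175  14:284  15:516
  16:2160  17:1921  18:2098  19:484  20:1185  21:1372  22:2323  23:1538
  24:1504  25:16  26:1693  27:1480  28:1093  29:1884  30:1046  31:678
  32:315  33:29  34:1411
Giant step factor: 1462^(-35) ≡ 2300 (mod 2411).
Scan 1499·2300^i mod 2411 for i = 0, 1, …:
  i=0: 1499   i=1: 2381   i=2: 919   i=3: 1664
  i=4: 943   i=5: 1411
Match at i=5, j=34: x = 5·35 + 34 = 209.

209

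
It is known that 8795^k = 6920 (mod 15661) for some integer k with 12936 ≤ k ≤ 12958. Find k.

12940

Compute 8795^12936 mod 15661 = 1601, then multiply by 8795 repeatedly:
  8795^12936=1601  8795^12937=1556  8795^12938=12967  8795^12939=1363  8795^12940=6920
Found 6920 at exponent 12940.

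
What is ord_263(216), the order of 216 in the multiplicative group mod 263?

131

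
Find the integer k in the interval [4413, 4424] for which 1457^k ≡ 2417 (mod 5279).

Compute 1457^4413 mod 5279 = 4530, then multiply by 1457 repeatedly:
  1457^4413=4530  1457^4414=1460  1457^4415=5062  1457^4416=571  1457^4417=3144
  1457^4418=3915  1457^4419=2835  1457^4420=2417
Found 2417 at exponent 4420.

4420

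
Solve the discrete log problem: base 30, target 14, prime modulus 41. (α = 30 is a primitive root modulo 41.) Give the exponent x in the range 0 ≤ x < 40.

Successive powers of 30 modulo 41:
  30^0=1  30^1=30  30^2=39  30^3=22  30^4=4  30^5=38
  30^6=33  30^7=6  30^8=16  30^9=29  30^10=9  30^11=24
  30^12=23  30^13=34  30^14=36  30^15=14
So 30^15 ≡ 14 (mod 41), giving x = 15.

15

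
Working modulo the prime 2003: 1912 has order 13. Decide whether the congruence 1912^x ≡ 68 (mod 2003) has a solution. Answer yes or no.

68 ∈ ⟨1912⟩ iff 68^13 ≡ 1 (mod 2003), since |⟨1912⟩| = 13.
68^13 mod 2003 = 371.
Since 371 ≠ 1, 68 does not lie in the subgroup.

no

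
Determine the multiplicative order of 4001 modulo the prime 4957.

4956

The order of 4001 must divide p − 1 = 4956 = 2^2 · 3 · 7 · 59.
Divisors: 1, 2, 3, 4, 6, 7, 12, 14, 21, 28, 42, 59, 84, 118, 177, 236, 354, 413, 708, 826, 1239, 1652, 2478, 4956.
Check each in increasing order: 4001^1 ≡ 4001;  4001^2 ≡ 1848;  4001^3 ≡ 2961;  4001^4 ≡ 4688;  4001^6 ≡ 3545;  4001^7 ≡ 1568;  4001^12 ≡ 1030;  4001^14 ≡ 4909;  4001^21 ≡ 4048;  4001^28 ≡ 2304;  4001^42 ≡ 3419;  4001^59 ≡ 4035;  4001^84 ≡ 955;  4001^118 ≡ 2437;  4001^177 ≡ 3564;  4001^236 ≡ 483;  4001^354 ≡ 2262;  4001^413 ≡ 1333;  4001^708 ≡ 1020;  4001^826 ≡ 2283;  4001^1239 ≡ 4598;  4001^1652 ≡ 2282;  4001^2478 ≡ 4956;  4001^4956 ≡ 1.
Smallest exponent giving 1 is 4956.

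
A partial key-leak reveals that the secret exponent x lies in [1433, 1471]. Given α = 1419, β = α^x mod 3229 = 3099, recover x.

Compute 1419^1433 mod 3229 = 1454, then multiply by 1419 repeatedly:
  1419^1433=1454  1419^1434=3124  1419^1435=2768  1419^1436=1328  1419^1437=1925
  1419^1438=3070  1419^1439=409  1419^1440=2380  1419^1441=2915  1419^1442=36
  1419^1443=2649  1419^1444=375  1419^1445=2569  1419^1446=3099
Found 3099 at exponent 1446.

1446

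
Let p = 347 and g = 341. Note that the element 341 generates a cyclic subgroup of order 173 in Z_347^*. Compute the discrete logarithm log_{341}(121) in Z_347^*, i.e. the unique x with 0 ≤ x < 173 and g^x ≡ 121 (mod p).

42

Baby-step giant-step with m = ceil(sqrt(173)) = 14.
Baby table (341^j mod 347 for j=0..13):
  0:1  1:341  2:36  3:131  4:255  5:205  6:158  7:93
  8:136  9:225  10:38  11:119  12:327  13:120
Giant step factor: 341^(-14) ≡ 40 (mod 347).
Scan 121·40^i mod 347 for i = 0, 1, …:
  i=0: 121   i=1: 329   i=2: 321   i=3: 1
Match at i=3, j=0: x = 3·14 + 0 = 42.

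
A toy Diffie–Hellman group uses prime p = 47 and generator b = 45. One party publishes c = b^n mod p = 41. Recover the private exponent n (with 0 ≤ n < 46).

Baby-step giant-step with m = ceil(sqrt(46)) = 7.
Baby table (45^j mod 47 for j=0..6):
  0:1  1:45  2:4  3:39  4:16  5:15  6:17
Giant step factor: 45^(-7) ≡ 29 (mod 47).
Scan 41·29^i mod 47 for i = 0, 1, …:
  i=0: 41   i=1: 14   i=2: 30   i=3: 24
  i=4: 38   i=5: 21   i=6: 45
Match at i=6, j=1: n = 6·7 + 1 = 43.

43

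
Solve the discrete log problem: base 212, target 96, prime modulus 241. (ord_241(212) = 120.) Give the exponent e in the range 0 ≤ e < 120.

Baby-step giant-step with m = ceil(sqrt(120)) = 11.
Baby table (212^j mod 241 for j=0..10):
  0:1  1:212  2:118  3:193  4:187  5:120  6:135  7:182
  8:24  9:27  10:181
Giant step factor: 212^(-11) ≡ 191 (mod 241).
Scan 96·191^i mod 241 for i = 0, 1, …:
  i=0: 96   i=1: 20   i=2: 205   i=3: 113
  i=4: 134   i=5: 48   i=6: 10   i=7: 223
  i=8: 177   i=9: 67   i=10: 24
Match at i=10, j=8: e = 10·11 + 8 = 118.

118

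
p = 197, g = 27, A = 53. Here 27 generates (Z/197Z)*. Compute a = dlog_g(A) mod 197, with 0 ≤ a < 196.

116

Baby-step giant-step with m = ceil(sqrt(196)) = 14.
Baby table (27^j mod 197 for j=0..13):
  0:1  1:27  2:138  3:180  4:132  5:18  6:92  7:120
  8:88  9:12  10:127  11:80  12:190  13:8
Giant step factor: 27^(-14) ≡ 83 (mod 197).
Scan 53·83^i mod 197 for i = 0, 1, …:
  i=0: 53   i=1: 65   i=2: 76   i=3: 4
  i=4: 135   i=5: 173   i=6: 175   i=7: 144
  i=8: 132
Match at i=8, j=4: a = 8·14 + 4 = 116.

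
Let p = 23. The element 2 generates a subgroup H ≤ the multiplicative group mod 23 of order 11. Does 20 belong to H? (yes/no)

no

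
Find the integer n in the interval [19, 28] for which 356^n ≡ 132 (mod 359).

20

Compute 356^19 mod 359 = 315, then multiply by 356 repeatedly:
  356^19=315  356^20=132
Found 132 at exponent 20.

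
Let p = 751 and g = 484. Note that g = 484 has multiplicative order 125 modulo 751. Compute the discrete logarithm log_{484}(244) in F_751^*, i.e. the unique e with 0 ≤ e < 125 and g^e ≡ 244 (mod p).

Baby-step giant-step with m = ceil(sqrt(125)) = 12.
Baby table (484^j mod 751 for j=0..11):
  0:1  1:484  2:695  3:683  4:132  5:53  6:118  7:36
  8:151  9:237  10:556  11:246
Giant step factor: 484^(-12) ≡ 394 (mod 751).
Scan 244·394^i mod 751 for i = 0, 1, …:
  i=0: 244   i=1: 8   i=2: 148   i=3: 485
  i=4: 336   i=5: 208   i=6: 93   i=7: 594
  i=8: 475   i=9: 151
Match at i=9, j=8: e = 9·12 + 8 = 116.

116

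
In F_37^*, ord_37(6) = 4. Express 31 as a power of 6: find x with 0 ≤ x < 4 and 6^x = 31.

3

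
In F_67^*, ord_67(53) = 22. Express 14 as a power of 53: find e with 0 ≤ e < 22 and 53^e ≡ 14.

12

Successive powers of 53 modulo 67:
  53^0=1  53^1=53  53^2=62  53^3=3  53^4=25  53^5=52
  53^6=9  53^7=8  53^8=22  53^9=27  53^10=24  53^11=66
  53^12=14
So 53^12 ≡ 14 (mod 67), giving e = 12.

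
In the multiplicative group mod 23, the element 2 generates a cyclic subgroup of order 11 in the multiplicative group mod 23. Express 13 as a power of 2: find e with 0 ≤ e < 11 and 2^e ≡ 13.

Successive powers of 2 modulo 23:
  2^0=1  2^1=2  2^2=4  2^3=8  2^4=16  2^5=9
  2^6=18  2^7=13
So 2^7 ≡ 13 (mod 23), giving e = 7.

7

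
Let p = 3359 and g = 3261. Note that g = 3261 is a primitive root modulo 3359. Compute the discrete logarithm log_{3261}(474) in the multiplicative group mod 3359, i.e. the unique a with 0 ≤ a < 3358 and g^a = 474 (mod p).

Baby-step giant-step with m = ceil(sqrt(3358)) = 58.
Baby table (3261^j mod 3359 for j=0..57):
  0:1  1:3261  2:2886  3:2687  4:2035  5:2110  6:1478  7:2952
  8:2937  9:1048  10:1425  11:1428  12:1134  13:3074  14:1058  15:445
  16:57  17:1132  18:3270  19:2004  20:1789  21:2705  22:271  23:314
  24:2818  25:2633  26:609  27:780  28:817  29:550  30:3203  31:1852
  32:3249  33:703  34:1645  35:22  36:1203  37:3030  38:2011  39:1103
  40:2753  41:2285  42:1123  43:793  44:2902  45:1119  46:1185  47:1435
  48:448  49:3122  50:3072  51:1254  52:1391  53:1401  54:421  55:2409
  56:2407  57:2603
Giant step factor: 3261^(-58) ≡ 1432 (mod 3359).
Scan 474·1432^i mod 3359 for i = 0, 1, …:
  i=0: 474   i=1: 250   i=2: 1946   i=3: 2061
  i=4: 2150   i=5: 1956   i=6: 2945   i=7: 1695
  i=8: 2042   i=9: 1814     …   i=26: 3244
  i=27: 3270
Match at i=27, j=18: a = 27·58 + 18 = 1584.

1584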